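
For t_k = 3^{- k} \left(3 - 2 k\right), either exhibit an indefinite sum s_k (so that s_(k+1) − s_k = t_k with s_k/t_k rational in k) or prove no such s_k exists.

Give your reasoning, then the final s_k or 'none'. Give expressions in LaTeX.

r(k) = (2*k - 1)/(3*(2*k - 3)) after simplifying.
Normal form (A,B,C) = (1/3, 1, k - 3/2).
f must satisfy (1/3)·f(k+1) − (1)·f(k) = k - 3/2.
From deg A=0, deg B=0, deg C=1: d=1.
Coefficient equations give f(k) = -3*(k - 1)/2.
So s_k = (B(k−1)f/C)·t_k = (-3*(k - 1)/(2*k - 3))·t_k = 3**(1 - k)*(k - 1).
Verify: (3 - 2*k)/3**k matches t_k.

s_k = 3^{1 - k} \left(k - 1\right)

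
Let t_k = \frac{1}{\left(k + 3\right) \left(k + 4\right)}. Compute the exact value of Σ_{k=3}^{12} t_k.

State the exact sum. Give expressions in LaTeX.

Σ = 5/48

Ratio r(k) = (k + 3)/(k + 5).
Normal form (A,B,C) = (k + 3, k + 5, 1).
Set up (k + 3)·f(k+1) − (k + 4)·f(k) − (1) = 0.
From deg A=1, deg B=1, deg C=0: d=1.
Solving with deg f ≤ 1: f(k) = k/3.
Certificate R = B(k−1)f/C = k*(k + 4)/3 gives s_k = k/(3*(k + 3)).
Δs = 1/(k**2 + 7*k + 12), as required.
Sum = s_(13) − s_(3); s_(13) = 13/48, s_(3) = 1/6 ⇒ 5/48.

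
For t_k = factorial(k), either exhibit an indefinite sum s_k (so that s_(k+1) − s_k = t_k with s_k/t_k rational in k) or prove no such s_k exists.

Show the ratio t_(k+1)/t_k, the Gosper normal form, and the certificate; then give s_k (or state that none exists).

Step 1: r(k) = k + 1.
Factor: A=k + 1; B=1; C=1.
Set up (k + 1)·f(k+1) − (1)·f(k) − (1) = 0.
Degrees (1,0,0) ⇒ d ≤ -1.
d = -1 < 0 ⇒ no nonzero polynomial f; not summable.

none — t_k is not Gosper-summable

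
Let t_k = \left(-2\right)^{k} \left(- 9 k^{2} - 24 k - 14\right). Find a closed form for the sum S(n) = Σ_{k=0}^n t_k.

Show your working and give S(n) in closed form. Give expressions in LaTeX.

S(n) = \left(-2\right)^{n + 1} \left(3 n^{2} + 10 n + 7\right)

Compute t_(k+1)/t_k: get 2*(-9*k**2 - 42*k - 47)/(9*k**2 + 24*k + 14).
Take A(k)=-2, B(k)=1, C(k)=k**2 + 8*k/3 + 14/9.
f must satisfy (-2)·f(k+1) − (1)·f(k) = k**2 + 8*k/3 + 14/9.
From deg A=0, deg B=0, deg C=2: d=2.
Solving with deg f ≤ 2: f(k) = -k*(3*k + 4)/9.
So s_k = (B(k−1)f/C)·t_k = (-k*(3*k + 4)/(9*k**2 + 24*k + 14))·t_k = (-2)**k*k*(3*k + 4).
s_(k+1) − s_k = (-2)**k*(-9*k**2 - 24*k - 14) = t_k.
Evaluate: s_(n+1) = (-2)**(n + 1)*(3*n**2 + 10*n + 7); subtract s_(0) = 0 ⇒ S(n) = (-2)**(n + 1)*(3*n**2 + 10*n + 7).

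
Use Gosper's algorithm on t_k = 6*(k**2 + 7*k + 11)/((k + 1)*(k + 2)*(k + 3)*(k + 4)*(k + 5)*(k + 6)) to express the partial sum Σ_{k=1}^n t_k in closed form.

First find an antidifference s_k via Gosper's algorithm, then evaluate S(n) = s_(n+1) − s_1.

S(n) = n*(n**2 + 12*n + 44)/(24*(n**3 + 12*n**2 + 44*n + 48))

Compute t_(k+1)/t_k: get (k + 1)*(7*k + (k + 1)**2 + 18)/((k + 7)*(k**2 + 7*k + 11)).
A = k + 1, B = k + 7, C = k**2 + 7*k + 11.
Solve (k + 1)·f(k+1) − (k + 6)·f(k) = k**2 + 7*k + 11.
From deg A=1, deg B=1, deg C=2: d=5.
A polynomial solution: f(k) = k*(k + 2)*(k + 4)*(k**2 + 9*k + 23)/45.
Certificate R = B(k−1)f/C = k*(k + 2)*(k + 4)*(k + 6)*(k**2 + 9*k + 23)/(45*(k**2 + 7*k + 11)) gives s_k = 2*k*(k**2 + 9*k + 23)/(15*(k**3 + 9*k**2 + 23*k + 15)).
Verify: 6*(k**2 + 7*k + 11)/(k**6 + 21*k**5 + 175*k**4 + 735*k**3 + 1624*k**2 + 1764*k + 720) matches t_k.
Σ_(k=1)^n t_k = s_(n+1) − s_(1) = (2*(n**3 + 12*n**2 + 44*n + 33)/(15*(n**3 + 12*n**2 + 44*n + 48))) − (11/120), i.e. n*(n**2 + 12*n + 44)/(24*(n**3 + 12*n**2 + 44*n + 48)).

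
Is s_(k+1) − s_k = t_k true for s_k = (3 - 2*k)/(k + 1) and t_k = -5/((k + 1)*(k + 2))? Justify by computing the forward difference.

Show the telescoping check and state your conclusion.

Valid: the claim telescopes to t_k.

s_(k+1) = (1 - 2*k)/(k + 2)
s_(k+1) − s_k = -5/(k**2 + 3*k + 2)
(s_(k+1) − s_k) − t_k = 0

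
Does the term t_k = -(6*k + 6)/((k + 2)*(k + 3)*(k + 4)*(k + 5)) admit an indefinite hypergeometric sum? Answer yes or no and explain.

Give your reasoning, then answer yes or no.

Step 1: r(k) = (k + 2)**2/((k + 1)*(k + 6)).
So A=k + 2 and B=k + 6, with C=k + 1.
Solve (k + 2)·f(k+1) − (k + 5)·f(k) = k + 1.
d = 3 from the (1,1,1) case.
Solving with deg f ≤ 3: f(k) = k*(k + 1)*(k + 8)/36.
Certificate R = B(k−1)f/C = k*(k + 5)*(k + 8)/36 gives s_k = -k*(k**2 + 9*k + 8)/(6*(k + 2)*(k + 3)*(k + 4)).
s_(k+1) − s_k = 6*(-k - 1)/(k**4 + 14*k**3 + 71*k**2 + 154*k + 120) = t_k.

Yes. s_k = -k*(k**2 + 9*k + 8)/(6*(k + 2)*(k + 3)*(k + 4)).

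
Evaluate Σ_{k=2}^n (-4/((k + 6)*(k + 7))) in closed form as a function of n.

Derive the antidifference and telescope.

S(n) = (1 - n)/(2*(n + 7))

Compute t_(k+1)/t_k: get (k + 6)/(k + 8).
Take A(k)=k + 6, B(k)=k + 8, C(k)=1.
Set up (k + 6)·f(k+1) − (k + 7)·f(k) − (1) = 0.
Degrees (1,1,0) ⇒ d ≤ 1.
Coefficient equations give f(k) = k/6.
R(k) = B(k−1)·f(k)/C(k) = k*(k + 7)/6; s_k = R·t_k = -2*k/(3*k + 18).
Check: Δs_k = -4/(k**2 + 13*k + 42). ✓
Σ_(k=2)^n t_k = s_(n+1) − s_(2) = (2*(-n - 1)/(3*(n + 7))) − (-1/6), i.e. (1 - n)/(2*(n + 7)).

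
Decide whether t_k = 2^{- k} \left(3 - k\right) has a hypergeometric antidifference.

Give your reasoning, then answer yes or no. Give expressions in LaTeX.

Yes. s_k = 2^{1 - k} \left(k - 2\right).

Ratio r(k) = (k - 2)/(2*(k - 3)).
Factor: A=1/2; B=1; C=k - 3.
Need (1/2)·f(k+1) − (1)·f(k) = k - 3.
Bound: deg f ≤ 1.
Solve for f: f(k) = -2*(k - 2) (degree 1 ≤ 1).
Certificate R = B(k−1)f/C = -2*(k - 2)/(k - 3) gives s_k = 2**(1 - k)*(k - 2).
Δs = (3 - k)/2**k, as required.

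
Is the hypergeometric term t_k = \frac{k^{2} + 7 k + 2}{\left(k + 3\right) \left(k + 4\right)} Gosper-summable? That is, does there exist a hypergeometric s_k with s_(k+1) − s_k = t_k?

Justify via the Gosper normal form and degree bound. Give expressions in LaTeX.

Yes. s_k = \frac{k \left(3 k - 1\right)}{3 \left(k + 3\right)}.

Step 1: r(k) = (k + 3)*(7*k + (k + 1)**2 + 9)/((k + 5)*(k**2 + 7*k + 2)).
Take A(k)=k + 3, B(k)=k + 5, C(k)=k**2 + 7*k + 2.
f must satisfy (k + 3)·f(k+1) − (k + 4)·f(k) = k**2 + 7*k + 2.
Bound: deg f ≤ 2.
Solving with deg f ≤ 2: f(k) = k*(3*k - 1)/3.
Certificate R = B(k−1)f/C = k*(k + 4)*(3*k - 1)/(3*(k**2 + 7*k + 2)) gives s_k = k*(3*k - 1)/(3*(k + 3)).
Δs = (k**2 + 7*k + 2)/(k**2 + 7*k + 12), as required.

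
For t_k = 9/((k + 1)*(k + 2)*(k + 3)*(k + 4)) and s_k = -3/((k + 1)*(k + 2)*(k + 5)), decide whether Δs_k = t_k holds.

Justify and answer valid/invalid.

s_(k+1) = -3/((k + 2)*(k + 3)*(k + 6))
s_(k+1) − s_k = 3*(3*k + 13)/(k**5 + 17*k**4 + 107*k**3 + 307*k**2 + 396*k + 180)
(s_(k+1) − s_k) − t_k = 6*(-4*k - 19)/(k**6 + 21*k**5 + 175*k**4 + 735*k**3 + 1624*k**2 + 1764*k + 720)

Invalid: residual 6*(-4*k - 19)/(k**6 + 21*k**5 + 175*k**4 + 735*k**3 + 1624*k**2 + 1764*k + 720) ≠ 0.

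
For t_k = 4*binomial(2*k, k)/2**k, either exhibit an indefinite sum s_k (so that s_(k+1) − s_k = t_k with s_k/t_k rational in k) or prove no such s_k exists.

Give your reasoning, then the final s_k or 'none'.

r(k) = (2*k + 1)/(k + 1) after simplifying.
Take A(k)=2*k + 1, B(k)=k + 1, C(k)=1.
Need (2*k + 1)·f(k+1) − (k)·f(k) = 1.
From deg A=1, deg B=1, deg C=0: d=-1.
Negative degree bound (-1): no f exists, t_k not Gosper-summable.

not Gosper-summable; s_k does not exist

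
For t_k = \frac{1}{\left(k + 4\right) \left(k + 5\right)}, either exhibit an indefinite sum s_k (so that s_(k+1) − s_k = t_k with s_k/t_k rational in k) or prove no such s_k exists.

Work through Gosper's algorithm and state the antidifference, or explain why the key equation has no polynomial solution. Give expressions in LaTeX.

r(k) = (k + 4)/(k + 6) after simplifying.
So A=k + 4 and B=k + 6, with C=1.
Solve (k + 4)·f(k+1) − (k + 5)·f(k) = 1.
Bound: deg f ≤ 1.
Match coefficients ⇒ f(k) = k/4.
R(k) = B(k−1)·f(k)/C(k) = k*(k + 5)/4; s_k = R·t_k = k/(4*(k + 4)).
Check: Δs_k = 1/(k**2 + 9*k + 20). ✓

s_k = \frac{k}{4 \left(k + 4\right)}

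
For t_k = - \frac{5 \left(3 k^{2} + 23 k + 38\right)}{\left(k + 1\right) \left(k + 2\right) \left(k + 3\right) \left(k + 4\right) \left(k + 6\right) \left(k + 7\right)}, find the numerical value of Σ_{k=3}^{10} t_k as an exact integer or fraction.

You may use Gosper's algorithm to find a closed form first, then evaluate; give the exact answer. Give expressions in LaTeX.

Compute t_(k+1)/t_k: get (k + 1)*(k + 6)*(23*k + 3*(k + 1)**2 + 61)/((k + 5)*(k + 8)*(3*k**2 + 23*k + 38)).
Factor: A=k + 1; B=k + 8; C=k**3 + 38*k**2/3 + 51*k + 190/3.
f must satisfy (k + 1)·f(k+1) − (k + 7)·f(k) = k**3 + 38*k**2/3 + 51*k + 190/3.
Bound: deg f ≤ 6.
Solving with deg f ≤ 6: f(k) = k*(k + 2)*(k + 4)*(k + 5)*(k**2 + 10*k + 27)/54.
Certificate R = B(k−1)f/C = k*(k + 2)*(k + 4)*(k + 7)*(k**2 + 10*k + 27)/(18*(3*k**2 + 23*k + 38)) gives s_k = 5*k*(-k**2 - 10*k - 27)/(18*(k**3 + 10*k**2 + 27*k + 18)).
Check: Δs_k = 5*(-3*k**2 - 23*k - 38)/(k**6 + 23*k**5 + 207*k**4 + 925*k**3 + 2144*k**2 + 2412*k + 1008). ✓
Evaluate s at k=11 and k=3: -2365/8568 and -55/216; difference -275/12852.

Σ = -275/12852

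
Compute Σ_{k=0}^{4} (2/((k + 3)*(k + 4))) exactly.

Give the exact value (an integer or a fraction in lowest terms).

The ratio is (k + 3)/(k + 5).
Take A(k)=k + 3, B(k)=k + 5, C(k)=1.
Key eq: (k + 3)·f(k+1) = (k + 4)·f(k) + (1).
d = 1 from the (1,1,0) case.
Coefficient equations give f(k) = k/3.
Get s_k = R·t_k = 2*k/(3*(k + 3)) with R(k) = B(k−1)f(k)/C(k) = k*(k + 4)/3.
Δs = 2/(k**2 + 7*k + 12), as required.
Evaluate s at k=5 and k=0: 5/12 and 0; difference 5/12.

Σ = 5/12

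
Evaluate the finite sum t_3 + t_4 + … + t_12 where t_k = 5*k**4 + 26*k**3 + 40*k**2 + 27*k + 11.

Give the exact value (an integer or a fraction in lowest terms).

Compute t_(k+1)/t_k: get (5*k**4 + 46*k**3 + 148*k**2 + 205*k + 109)/(5*k**4 + 26*k**3 + 40*k**2 + 27*k + 11).
A = 1, B = 1, C = k**4 + 26*k**3/5 + 8*k**2 + 27*k/5 + 11/5.
Need (1)·f(k+1) − (1)·f(k) = k**4 + 26*k**3/5 + 8*k**2 + 27*k/5 + 11/5.
d = 5 from the (0,0,4) case.
Match coefficients ⇒ f(k) = k*(k**4 + 4*k**3 + 2*k**2 + 4)/5.
R(k) = B(k−1)·f(k)/C(k) = k*(k**4 + 4*k**3 + 2*k**2 + 4)/(5*k**4 + 26*k**3 + 40*k**2 + 27*k + 11); s_k = R·t_k = k*(k**4 + 4*k**3 + 2*k**2 + 4).
Check: Δs_k = 5*k**4 + 26*k**3 + 40*k**2 + 27*k + 11. ✓
Evaluate s at k=13 and k=3: 489983 and 633; difference 489350.

Σ = 489350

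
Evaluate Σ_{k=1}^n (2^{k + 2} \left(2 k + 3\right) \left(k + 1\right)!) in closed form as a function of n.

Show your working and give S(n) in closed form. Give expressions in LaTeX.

S(n) = 8 \cdot 2^{n} \left(n + 2\right)! - 16

The ratio is 2*(k + 2)*(2*k + 5)/(2*k + 3).
So A=2*k + 4 and B=1, with C=k + 3/2.
f must satisfy (2*k + 4)·f(k+1) − (1)·f(k) = k + 3/2.
deg f ≤ 0 (via 1,0,1).
Match coefficients ⇒ f(k) = 1/2.
So s_k = (B(k−1)f/C)·t_k = (1/(2*k + 3))·t_k = 2**(k + 2)*factorial(k + 1).
s_(k+1) − s_k = 2**(k + 2)*(2*k + 3)*factorial(k + 1) = t_k.
Evaluate: s_(n+1) = 2**(n + 3)*factorial(n + 2); subtract s_(1) = 16 ⇒ S(n) = 8*2**n*factorial(n + 2) - 16.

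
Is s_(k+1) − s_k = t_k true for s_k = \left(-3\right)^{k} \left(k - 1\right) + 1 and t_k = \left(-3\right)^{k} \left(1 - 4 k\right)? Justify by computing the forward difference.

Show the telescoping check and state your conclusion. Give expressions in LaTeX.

s_(k+1) = (-3)**(k + 1)*k + 1
s_(k+1) − s_k = (-3)**k*(1 - 4*k)
(s_(k+1) − s_k) − t_k = 0

valid (s_(k+1) − s_k reduces to t_k)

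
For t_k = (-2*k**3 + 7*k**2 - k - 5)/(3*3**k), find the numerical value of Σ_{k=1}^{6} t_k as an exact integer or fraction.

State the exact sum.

Σ = -482/2187

Step 1: r(k) = (2*k**3 - k**2 - 7*k + 1)/(3*(2*k**3 - 7*k**2 + k + 5)).
Gosper form: A/B · C(k+1)/C(k) with A=1/3, B=1, C=k**3 - 7*k**2/2 + k/2 + 5/2.
Solve (1/3)·f(k+1) − (1)·f(k) = k**3 - 7*k**2/2 + k/2 + 5/2.
d = 3 from the (0,0,3) case.
Match coefficients ⇒ f(k) = -3*(k**3 - 2*k**2 + 2)/2.
Then R = B(k−1)f/C = -3*(k**3 - 2*k**2 + 2)/(2*k**3 - 7*k**2 + k + 5), so s_k = R(k)·t_k = (k**3 - 2*k**2 + 2)/3**k.
s_(k+1) − s_k = (-2*k**3 + 7*k**2 - k - 5)/(3*3**k) = t_k.
Sum = s_(7) − s_(1); s_(7) = 247/2187, s_(1) = 1/3 ⇒ -482/2187.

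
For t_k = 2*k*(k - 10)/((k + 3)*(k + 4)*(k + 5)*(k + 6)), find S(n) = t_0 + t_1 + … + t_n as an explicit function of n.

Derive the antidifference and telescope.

S(n) = n*(-n**2 - 135*n - 134)/(60*(n**3 + 15*n**2 + 74*n + 120))

Step 1: r(k) = (k - 9)*(k + 1)*(k + 3)/(k*(k - 10)*(k + 7)).
Factor: A=k + 3; B=k + 7; C=k**2 - 10*k.
Key eq: (k + 3)·f(k+1) = (k + 6)·f(k) + (k**2 - 10*k).
From deg A=1, deg B=1, deg C=2: d=3.
Solving with deg f ≤ 3: f(k) = -k*(k - 1)*(k + 133)/120.
So s_k = (B(k−1)f/C)·t_k = (-(k - 1)*(k + 6)*(k + 133)/(120*(k - 10)))·t_k = -k*(k**2 + 132*k - 133)/(60*(k + 3)*(k + 4)*(k + 5)).
Δs = 2*k*(k - 10)/(k**4 + 18*k**3 + 119*k**2 + 342*k + 360), as required.
s_(n+1) = n*(-n**2 - 135*n - 134)/(60*(n**3 + 15*n**2 + 74*n + 120)) and s_(0) = 0, so S(n) = n*(-n**2 - 135*n - 134)/(60*(n**3 + 15*n**2 + 74*n + 120)).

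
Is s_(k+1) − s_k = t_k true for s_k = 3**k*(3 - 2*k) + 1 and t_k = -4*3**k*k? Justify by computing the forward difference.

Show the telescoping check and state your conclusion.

valid; difference matches t_k

s_(k+1) = 3**(k + 1)*(1 - 2*k) + 1
s_(k+1) − s_k = -4*3**k*k
(s_(k+1) − s_k) − t_k = 0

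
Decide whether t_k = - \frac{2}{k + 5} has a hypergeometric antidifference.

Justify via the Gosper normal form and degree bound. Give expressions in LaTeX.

The ratio is (k + 5)/(k + 6).
Gosper form: A/B · C(k+1)/C(k) with A=k + 5, B=k + 6, C=1.
f must satisfy (k + 5)·f(k+1) − (k + 5)·f(k) = 1.
Degrees (1,1,0) ⇒ d ≤ 0.
f = c0 ⇒ A·f(k+1) − B(k−1)·f(k) − C = -1. The system {-1 = 0} is inconsistent; no antidifference.

No; the coefficient equations for f are inconsistent.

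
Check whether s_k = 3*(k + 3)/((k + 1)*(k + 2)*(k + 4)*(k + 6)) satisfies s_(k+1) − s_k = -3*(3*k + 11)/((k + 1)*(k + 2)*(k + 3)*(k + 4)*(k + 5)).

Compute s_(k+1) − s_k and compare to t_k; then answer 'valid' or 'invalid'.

Invalid: residual 9*(4*k**2 + 37*k + 81)/(k**7 + 28*k**6 + 322*k**5 + 1960*k**4 + 6769*k**3 + 13132*k**2 + 13068*k + 5040) ≠ 0.

s_(k+1) = 3*(k + 4)/((k + 2)*(k + 3)*(k + 5)*(k + 7))
s_(k+1) − s_k = 3*(-3*k**3 - 38*k**2 - 158*k - 219)/(k**7 + 28*k**6 + 322*k**5 + 1960*k**4 + 6769*k**3 + 13132*k**2 + 13068*k + 5040)
(s_(k+1) − s_k) − t_k = 9*(4*k**2 + 37*k + 81)/(k**7 + 28*k**6 + 322*k**5 + 1960*k**4 + 6769*k**3 + 13132*k**2 + 13068*k + 5040)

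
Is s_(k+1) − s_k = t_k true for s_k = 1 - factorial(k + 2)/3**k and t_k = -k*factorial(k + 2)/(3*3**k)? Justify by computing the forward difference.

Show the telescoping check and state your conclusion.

s_(k+1) = -3**(-k - 1)*factorial(k + 3) + 1
s_(k+1) − s_k = -k*factorial(k + 2)/(3*3**k)
(s_(k+1) − s_k) − t_k = 0

valid; difference matches t_k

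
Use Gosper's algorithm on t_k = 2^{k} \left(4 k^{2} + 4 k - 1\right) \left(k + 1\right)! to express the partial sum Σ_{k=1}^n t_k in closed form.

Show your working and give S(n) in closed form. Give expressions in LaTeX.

S(n) = 4 \cdot 2^{n} n \left(n + 2\right)! - 2 \cdot 2^{n} \left(n + 2\right)! + 4

t_(k+1)/t_k = 2*(4*k**3 + 20*k**2 + 31*k + 14)/(4*k**2 + 4*k - 1).
Gosper form: A/B · C(k+1)/C(k) with A=2*k + 4, B=1, C=k**2 + k - 1/4.
Need (2*k + 4)·f(k+1) − (1)·f(k) = k**2 + k - 1/4.
Bound: deg f ≤ 1.
Solve for f: f(k) = (2*k - 3)/4 (degree 1 ≤ 1).
R(k) = B(k−1)·f(k)/C(k) = (2*k - 3)/(4*k**2 + 4*k - 1); s_k = R·t_k = 2**k*(2*k - 3)*factorial(k + 1).
Δs = 2**k*(4*k**2 + 4*k - 1)*factorial(k + 1), as required.
Σ_(k=1)^n t_k = s_(n+1) − s_(1) = (2**(n + 1)*(2*n - 1)*factorial(n + 2)) − (-4), i.e. 4*2**n*n*factorial(n + 2) - 2*2**n*factorial(n + 2) + 4.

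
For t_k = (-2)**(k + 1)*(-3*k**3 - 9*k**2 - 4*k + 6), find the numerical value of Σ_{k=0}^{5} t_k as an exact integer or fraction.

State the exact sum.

Σ = -30468

t_(k+1)/t_k = 2*(-3*k**3 - 18*k**2 - 31*k - 10)/(3*k**3 + 9*k**2 + 4*k - 6).
So A=-2 and B=1, with C=k**3 + 3*k**2 + 4*k/3 - 2.
Need (-2)·f(k+1) − (1)·f(k) = k**3 + 3*k**2 + 4*k/3 - 2.
From deg A=0, deg B=0, deg C=3: d=3.
Solve for f: f(k) = -(k + 1)*(k**2 - 2)/3 (degree 3 ≤ 3).
Get s_k = R·t_k = (-2)**(k + 1)*(k**3 + k**2 - 2*k - 2) with R(k) = B(k−1)f(k)/C(k) = -(k + 1)*(k**2 - 2)/(3*k**3 + 9*k**2 + 4*k - 6).
Δs = (-2)**(k + 1)*(-3*k**3 - 9*k**2 - 4*k + 6), as required.
Telescoping: Σ = s_(6) − s_(0) = -30464 − (4) = -30468.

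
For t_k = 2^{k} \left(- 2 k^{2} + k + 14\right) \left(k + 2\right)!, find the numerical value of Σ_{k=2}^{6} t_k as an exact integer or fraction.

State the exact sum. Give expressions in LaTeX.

Compute t_(k+1)/t_k: get 2*(k + 3)*(k - 2*(k + 1)**2 + 15)/(-2*k**2 + k + 14).
Gosper form: A/B · C(k+1)/C(k) with A=2*k + 6, B=1, C=k**2 - k/2 - 7.
Need (2*k + 6)·f(k+1) − (1)·f(k) = k**2 - k/2 - 7.
deg f ≤ 1 (via 1,0,2).
Solve for f: f(k) = (k - 4)/2 (degree 1 ≤ 1).
R(k) = B(k−1)·f(k)/C(k) = (k - 4)/(2*k**2 - k - 14); s_k = R·t_k = -2**k*(k - 4)*factorial(k + 2).
Verify: 2**k*(-2*k**2 + k + 14)*factorial(k + 2) matches t_k.
Σ_(k=2)^(6) t_k = s_(7) − s_(2) = -139345920 − (192) = -139346112.

Σ = -139346112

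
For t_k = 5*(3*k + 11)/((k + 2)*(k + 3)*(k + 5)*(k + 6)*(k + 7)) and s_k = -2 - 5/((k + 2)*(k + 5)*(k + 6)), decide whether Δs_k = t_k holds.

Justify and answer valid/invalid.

s_(k+1) = -2 - 5/((k + 3)*(k + 6)*(k + 7))
s_(k+1) − s_k = 5*(3*k + 11)/(k**5 + 23*k**4 + 203*k**3 + 853*k**2 + 1692*k + 1260)
(s_(k+1) − s_k) − t_k = 0

Valid: the claim telescopes to t_k.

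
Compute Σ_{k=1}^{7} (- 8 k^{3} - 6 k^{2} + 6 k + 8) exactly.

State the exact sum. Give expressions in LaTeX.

Σ = -6888

The ratio is k*(4*k**2 + 15*k + 15)/(4*k**3 + 3*k**2 - 3*k - 4).
A = 1, B = 1, C = k**3 + 3*k**2/4 - 3*k/4 - 1.
Key eq: (1)·f(k+1) = (1)·f(k) + (k**3 + 3*k**2/4 - 3*k/4 - 1).
d = 4 from the (0,0,3) case.
A polynomial solution: f(k) = k*(k**3 - k**2 - 2*k - 2)/4.
So s_k = (B(k−1)f/C)·t_k = (k*(k**3 - k**2 - 2*k - 2)/((k - 1)*(4*k**2 + 7*k + 4)))·t_k = 2*k*(-k**3 + k**2 + 2*k + 2).
Check: Δs_k = -8*k**3 - 6*k**2 + 6*k + 8. ✓
Σ_(k=1)^(7) t_k = s_(8) − s_(1) = -6880 − (8) = -6888.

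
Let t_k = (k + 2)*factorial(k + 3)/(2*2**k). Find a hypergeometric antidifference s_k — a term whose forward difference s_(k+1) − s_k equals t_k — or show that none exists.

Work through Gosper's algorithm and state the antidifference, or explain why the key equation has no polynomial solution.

s_k = factorial(k + 3)/2**k

The ratio is (k + 3)*(k + 4)/(2*(k + 2)).
So A=k/2 + 2 and B=1, with C=k + 2.
f must satisfy (k/2 + 2)·f(k+1) − (1)·f(k) = k + 2.
Degrees (1,0,1) ⇒ d ≤ 0.
Solve for f: f(k) = 2 (degree 0 ≤ 0).
Then R = B(k−1)f/C = 2/(k + 2), so s_k = R(k)·t_k = factorial(k + 3)/2**k.
Check: Δs_k = (k + 2)*factorial(k + 3)/(2*2**k). ✓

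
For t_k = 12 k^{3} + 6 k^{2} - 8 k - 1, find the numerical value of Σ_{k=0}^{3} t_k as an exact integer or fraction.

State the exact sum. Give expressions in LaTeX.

Compute t_(k+1)/t_k: get (12*k**3 + 42*k**2 + 40*k + 9)/(12*k**3 + 6*k**2 - 8*k - 1).
A = 1, B = 1, C = k**3 + k**2/2 - 2*k/3 - 1/12.
Key eq: (1)·f(k+1) = (1)·f(k) + (k**3 + k**2/2 - 2*k/3 - 1/12).
deg f ≤ 4 (via 0,0,3).
A polynomial solution: f(k) = k*(3*k**3 - 4*k**2 - 4*k + 4)/12.
Get s_k = R·t_k = k*(3*k**3 - 4*k**2 - 4*k + 4) with R(k) = B(k−1)f(k)/C(k) = k*(3*k**3 - 4*k**2 - 4*k + 4)/(12*k**3 + 6*k**2 - 8*k - 1).
s_(k+1) − s_k = 12*k**3 + 6*k**2 - 8*k - 1 = t_k.
Evaluate s at k=4 and k=0: 464 and 0; difference 464.

Σ = 464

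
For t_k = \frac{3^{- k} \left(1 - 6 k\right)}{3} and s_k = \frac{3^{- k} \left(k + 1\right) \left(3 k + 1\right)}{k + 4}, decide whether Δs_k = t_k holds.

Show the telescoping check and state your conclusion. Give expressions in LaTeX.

Invalid: residual \frac{3^{- k} \left(6 k^{2} + 32 k - 1\right)}{k^{2} + 9 k + 20} ≠ 0.

s_(k+1) = (k + 2)*(3*k + 4)/(3*3**k*(k + 5))
s_(k+1) − s_k = (-6*k**3 - 35*k**2 - 15*k + 17)/(3*3**k*(k**2 + 9*k + 20))
(s_(k+1) − s_k) − t_k = (6*k**2 + 32*k - 1)/(3**k*(k**2 + 9*k + 20))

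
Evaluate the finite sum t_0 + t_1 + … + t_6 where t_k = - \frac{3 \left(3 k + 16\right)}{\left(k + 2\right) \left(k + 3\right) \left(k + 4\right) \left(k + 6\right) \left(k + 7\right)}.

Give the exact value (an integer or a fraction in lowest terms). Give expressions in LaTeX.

Σ = -21/260

Compute t_(k+1)/t_k: get (k + 2)*(k + 6)*(3*k + 19)/((k + 5)*(k + 8)*(3*k + 16)).
Factor: A=k + 2; B=k + 8; C=k**2 + 31*k/3 + 80/3.
Need (k + 2)·f(k+1) − (k + 7)·f(k) = k**2 + 31*k/3 + 80/3.
From deg A=1, deg B=1, deg C=2: d=5.
A polynomial solution: f(k) = k*(k + 4)*(k + 5)*(k**2 + 11*k + 36)/108.
Get s_k = R·t_k = k*(-k**2 - 11*k - 36)/(12*(k**3 + 11*k**2 + 36*k + 36)) with R(k) = B(k−1)f(k)/C(k) = k*(k + 4)*(k + 7)*(k**2 + 11*k + 36)/(36*(3*k + 16)).
Check: Δs_k = 3*(-3*k - 16)/(k**5 + 22*k**4 + 185*k**3 + 740*k**2 + 1404*k + 1008). ✓
Σ_(k=0)^(6) t_k = s_(7) − s_(0) = -21/260 − (0) = -21/260.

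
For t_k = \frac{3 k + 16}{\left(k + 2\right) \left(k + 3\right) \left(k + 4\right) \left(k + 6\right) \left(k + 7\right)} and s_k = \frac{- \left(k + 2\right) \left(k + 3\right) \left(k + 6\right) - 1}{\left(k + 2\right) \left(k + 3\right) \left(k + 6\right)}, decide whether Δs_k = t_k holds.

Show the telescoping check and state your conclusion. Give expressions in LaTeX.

valid; difference matches t_k

s_(k+1) = (-(k + 3)*(k + 4)*(k + 7) - 1)/((k + 3)*(k + 4)*(k + 7))
s_(k+1) − s_k = (3*k + 16)/(k**5 + 22*k**4 + 185*k**3 + 740*k**2 + 1404*k + 1008)
(s_(k+1) − s_k) − t_k = 0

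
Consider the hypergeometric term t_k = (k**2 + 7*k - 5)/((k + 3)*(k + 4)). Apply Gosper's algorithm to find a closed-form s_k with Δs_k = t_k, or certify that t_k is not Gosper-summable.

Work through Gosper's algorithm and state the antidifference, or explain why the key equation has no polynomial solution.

s_k = k*(3*k - 8)/(3*(k + 3))

The ratio is (k + 3)*(7*k + (k + 1)**2 + 2)/((k + 5)*(k**2 + 7*k - 5)).
So A=k + 3 and B=k + 5, with C=k**2 + 7*k - 5.
Set up (k + 3)·f(k+1) − (k + 4)·f(k) − (k**2 + 7*k - 5) = 0.
Degrees (1,1,2) ⇒ d ≤ 2.
Solving with deg f ≤ 2: f(k) = k*(3*k - 8)/3.
Get s_k = R·t_k = k*(3*k - 8)/(3*(k + 3)) with R(k) = B(k−1)f(k)/C(k) = k*(k + 4)*(3*k - 8)/(3*(k**2 + 7*k - 5)).
Verify: (k**2 + 7*k - 5)/(k**2 + 7*k + 12) matches t_k.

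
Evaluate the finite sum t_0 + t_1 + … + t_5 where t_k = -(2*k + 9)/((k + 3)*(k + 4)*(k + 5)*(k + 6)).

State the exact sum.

Σ = -28/495

The ratio is (k + 3)*(2*k + 11)/((k + 7)*(2*k + 9)).
So A=k + 3 and B=k + 7, with C=k + 9/2.
Key eq: (k + 3)·f(k+1) = (k + 6)·f(k) + (k + 9/2).
From deg A=1, deg B=1, deg C=1: d=3.
Coefficient equations give f(k) = k*(k + 4)*(k + 8)/30.
Certificate R = B(k−1)f/C = k*(k + 4)*(k + 6)*(k + 8)/(15*(2*k + 9)) gives s_k = k*(-k - 8)/(15*(k**2 + 8*k + 15)).
Check: Δs_k = (-2*k - 9)/(k**4 + 18*k**3 + 119*k**2 + 342*k + 360). ✓
Σ_(k=0)^(5) t_k = s_(6) − s_(0) = -28/495 − (0) = -28/495.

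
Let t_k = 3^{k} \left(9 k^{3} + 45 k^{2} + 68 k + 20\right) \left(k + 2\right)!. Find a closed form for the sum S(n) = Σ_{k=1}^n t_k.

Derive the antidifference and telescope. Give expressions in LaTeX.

S(n) = 9 \cdot 3^{n} n^{2} \left(n + 3\right)! + 21 \cdot 3^{n} n \left(n + 3\right)! + 6 \cdot 3^{n} \left(n + 3\right)! - 36

Compute t_(k+1)/t_k: get 3*(9*k**4 + 99*k**3 + 401*k**2 + 697*k + 426)/(9*k**3 + 45*k**2 + 68*k + 20).
So A=3*k + 9 and B=1, with C=k**3 + 5*k**2 + 68*k/9 + 20/9.
Solve (3*k + 9)·f(k+1) − (1)·f(k) = k**3 + 5*k**2 + 68*k/9 + 20/9.
Degrees (1,0,3) ⇒ d ≤ 2.
Solve for f: f(k) = (k + 1)*(3*k - 2)/9 (degree 2 ≤ 2).
Then R = B(k−1)f/C = (k + 1)*(3*k - 2)/(9*k**3 + 45*k**2 + 68*k + 20), so s_k = R(k)·t_k = 3**k*(k + 1)*(3*k - 2)*factorial(k + 2).
Check: Δs_k = 3**k*(9*k**3 + 45*k**2 + 68*k + 20)*factorial(k + 2). ✓
s_(n+1) = 3**(n + 1)*(n + 2)*(3*n + 1)*factorial(n + 3) and s_(1) = 36, so S(n) = 9*3**n*n**2*factorial(n + 3) + 21*3**n*n*factorial(n + 3) + 6*3**n*factorial(n + 3) - 36.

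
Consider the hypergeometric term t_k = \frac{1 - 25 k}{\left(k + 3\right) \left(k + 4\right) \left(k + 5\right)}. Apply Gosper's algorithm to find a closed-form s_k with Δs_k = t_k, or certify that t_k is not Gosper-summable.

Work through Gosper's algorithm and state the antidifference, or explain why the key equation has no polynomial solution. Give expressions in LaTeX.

The ratio is (k + 3)*(25*k + 24)/((k + 6)*(25*k - 1)).
Normal form (A,B,C) = (k + 3, k + 6, k - 1/25).
Need (k + 3)·f(k+1) − (k + 5)·f(k) = k - 1/25.
Bound: deg f ≤ 2.
Solving with deg f ≤ 2: f(k) = k*(37*k - 41)/300.
Get s_k = R·t_k = k*(41 - 37*k)/(12*(k + 3)*(k + 4)) with R(k) = B(k−1)f(k)/C(k) = k*(k + 5)*(37*k - 41)/(12*(25*k - 1)).
Verify: (1 - 25*k)/(k**3 + 12*k**2 + 47*k + 60) matches t_k.

s_k = \frac{k \left(41 - 37 k\right)}{12 \left(k + 3\right) \left(k + 4\right)}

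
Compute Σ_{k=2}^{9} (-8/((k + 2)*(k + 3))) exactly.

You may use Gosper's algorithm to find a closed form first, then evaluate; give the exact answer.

Σ = -4/3

The ratio is (k + 2)/(k + 4).
A = k + 2, B = k + 4, C = 1.
Key eq: (k + 2)·f(k+1) = (k + 3)·f(k) + (1).
d = 1 from the (1,1,0) case.
Match coefficients ⇒ f(k) = k/2.
R(k) = B(k−1)·f(k)/C(k) = k*(k + 3)/2; s_k = R·t_k = -4*k/(k + 2).
s_(k+1) − s_k = -8/(k**2 + 5*k + 6) = t_k.
Telescoping: Σ = s_(10) − s_(2) = -10/3 − (-2) = -4/3.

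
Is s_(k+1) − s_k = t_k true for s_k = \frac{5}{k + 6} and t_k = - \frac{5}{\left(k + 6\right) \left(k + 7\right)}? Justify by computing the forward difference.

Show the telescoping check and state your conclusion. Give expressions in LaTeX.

s_(k+1) = 5/(k + 7)
s_(k+1) − s_k = -5/((k + 6)*(k + 7))
(s_(k+1) − s_k) − t_k = 0

valid; difference matches t_k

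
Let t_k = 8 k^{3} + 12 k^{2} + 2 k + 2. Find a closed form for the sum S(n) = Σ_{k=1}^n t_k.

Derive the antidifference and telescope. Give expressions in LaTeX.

S(n) = n \left(2 n^{3} + 8 n^{2} + 9 n + 5\right)

The ratio is (4*k**3 + 18*k**2 + 25*k + 12)/(4*k**3 + 6*k**2 + k + 1).
Normal form (A,B,C) = (1, 1, k**3 + 3*k**2/2 + k/4 + 1/4).
Key eq: (1)·f(k+1) = (1)·f(k) + (k**3 + 3*k**2/2 + k/4 + 1/4).
deg f ≤ 4 (via 0,0,3).
Solving with deg f ≤ 4: f(k) = k*(2*k**3 - 3*k + 3)/8.
Get s_k = R·t_k = k*(2*k**3 - 3*k + 3) with R(k) = B(k−1)f(k)/C(k) = k*(2*k**3 - 3*k + 3)/(2*(4*k**3 + 6*k**2 + k + 1)).
Check: Δs_k = 8*k**3 + 12*k**2 + 2*k + 2. ✓
Σ_(k=1)^n t_k = s_(n+1) − s_(1) = (2*n**4 + 8*n**3 + 9*n**2 + 5*n + 2) − (2), i.e. n*(2*n**3 + 8*n**2 + 9*n + 5).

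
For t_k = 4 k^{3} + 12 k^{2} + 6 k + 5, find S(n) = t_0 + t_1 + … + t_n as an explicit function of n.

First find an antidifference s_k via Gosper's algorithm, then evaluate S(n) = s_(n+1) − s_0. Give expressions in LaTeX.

r(k) = (4*k**3 + 24*k**2 + 42*k + 27)/(4*k**3 + 12*k**2 + 6*k + 5) after simplifying.
Normal form (A,B,C) = (1, 1, k**3 + 3*k**2 + 3*k/2 + 5/4).
f must satisfy (1)·f(k+1) − (1)·f(k) = k**3 + 3*k**2 + 3*k/2 + 5/4.
From deg A=0, deg B=0, deg C=3: d=4.
Solve for f: f(k) = k*(k**3 + 2*k**2 - 2*k + 4)/4 (degree 4 ≤ 4).
R(k) = B(k−1)·f(k)/C(k) = k*(k**3 + 2*k**2 - 2*k + 4)/(4*k**3 + 12*k**2 + 6*k + 5); s_k = R·t_k = k*(k**3 + 2*k**2 - 2*k + 4).
s_(k+1) − s_k = 4*k**3 + 12*k**2 + 6*k + 5 = t_k.
s_(n+1) = n**4 + 6*n**3 + 10*n**2 + 10*n + 5 and s_(0) = 0, so S(n) = n**4 + 6*n**3 + 10*n**2 + 10*n + 5.

S(n) = n^{4} + 6 n^{3} + 10 n^{2} + 10 n + 5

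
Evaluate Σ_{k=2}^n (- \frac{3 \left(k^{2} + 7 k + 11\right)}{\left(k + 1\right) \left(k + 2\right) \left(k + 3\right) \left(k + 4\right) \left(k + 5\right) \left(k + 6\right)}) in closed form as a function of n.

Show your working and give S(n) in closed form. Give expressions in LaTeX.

S(n) = \frac{- n^{3} - 12 n^{2} - 44 n + 57}{105 \left(n^{3} + 12 n^{2} + 44 n + 48\right)}

Ratio r(k) = (k + 1)*(7*k + (k + 1)**2 + 18)/((k + 7)*(k**2 + 7*k + 11)).
Gosper form: A/B · C(k+1)/C(k) with A=k + 1, B=k + 7, C=k**2 + 7*k + 11.
Solve (k + 1)·f(k+1) − (k + 6)·f(k) = k**2 + 7*k + 11.
d = 5 from the (1,1,2) case.
Solve for f: f(k) = k*(k + 2)*(k + 4)*(k**2 + 9*k + 23)/45 (degree 5 ≤ 5).
Get s_k = R·t_k = k*(-k**2 - 9*k - 23)/(15*(k**3 + 9*k**2 + 23*k + 15)) with R(k) = B(k−1)f(k)/C(k) = k*(k + 2)*(k + 4)*(k + 6)*(k**2 + 9*k + 23)/(45*(k**2 + 7*k + 11)).
Check: Δs_k = 3*(-k**2 - 7*k - 11)/(k**6 + 21*k**5 + 175*k**4 + 735*k**3 + 1624*k**2 + 1764*k + 720). ✓
s_(n+1) = (-n**3 - 12*n**2 - 44*n - 33)/(15*(n**3 + 12*n**2 + 44*n + 48)) and s_(2) = -2/35, so S(n) = (-n**3 - 12*n**2 - 44*n + 57)/(105*(n**3 + 12*n**2 + 44*n + 48)).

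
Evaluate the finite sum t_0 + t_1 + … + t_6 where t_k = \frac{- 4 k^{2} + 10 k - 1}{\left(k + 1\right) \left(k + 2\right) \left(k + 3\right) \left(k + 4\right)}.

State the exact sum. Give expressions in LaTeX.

Ratio r(k) = -(k + 1)*(10*k - 4*(k + 1)**2 + 9)/((k + 5)*(4*k**2 - 10*k + 1)).
So A=k + 1 and B=k + 5, with C=k**2 - 5*k/2 + 1/4.
f must satisfy (k + 1)·f(k+1) − (k + 4)·f(k) = k**2 - 5*k/2 + 1/4.
From deg A=1, deg B=1, deg C=2: d=3.
Match coefficients ⇒ f(k) = k*(k - 4)*(k - 2)/12.
Certificate R = B(k−1)f/C = k*(k - 4)*(k - 2)*(k + 4)/(3*(4*k**2 - 10*k + 1)) gives s_k = k*(-k**2 + 6*k - 8)/(3*(k + 1)*(k + 2)*(k + 3)).
Verify: (-4*k**2 + 10*k - 1)/(k**4 + 10*k**3 + 35*k**2 + 50*k + 24) matches t_k.
Sum = s_(7) − s_(0); s_(7) = -7/144, s_(0) = 0 ⇒ -7/144.

Σ = -7/144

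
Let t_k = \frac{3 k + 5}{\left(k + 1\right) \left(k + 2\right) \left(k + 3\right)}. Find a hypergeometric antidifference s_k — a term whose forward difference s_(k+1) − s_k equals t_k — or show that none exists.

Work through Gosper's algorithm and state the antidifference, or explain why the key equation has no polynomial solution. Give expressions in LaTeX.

s_k = \frac{k \left(2 k + 3\right)}{\left(k + 1\right) \left(k + 2\right)}

Ratio r(k) = (k + 1)*(3*k + 8)/((k + 4)*(3*k + 5)).
So A=k + 1 and B=k + 4, with C=k + 5/3.
f must satisfy (k + 1)·f(k+1) − (k + 3)·f(k) = k + 5/3.
deg f ≤ 2 (via 1,1,1).
Solve for f: f(k) = k*(2*k + 3)/3 (degree 2 ≤ 2).
Certificate R = B(k−1)f/C = k*(k + 3)*(2*k + 3)/(3*k + 5) gives s_k = k*(2*k + 3)/((k + 1)*(k + 2)).
Verify: (3*k + 5)/(k**3 + 6*k**2 + 11*k + 6) matches t_k.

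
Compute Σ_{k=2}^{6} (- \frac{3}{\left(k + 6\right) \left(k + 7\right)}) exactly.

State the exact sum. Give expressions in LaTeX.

Σ = -15/104

Step 1: r(k) = (k + 6)/(k + 8).
So A=k + 6 and B=k + 8, with C=1.
f must satisfy (k + 6)·f(k+1) − (k + 7)·f(k) = 1.
From deg A=1, deg B=1, deg C=0: d=1.
Coefficient equations give f(k) = k/6.
R(k) = B(k−1)·f(k)/C(k) = k*(k + 7)/6; s_k = R·t_k = -k/(2*k + 12).
Δs = -3/(k**2 + 13*k + 42), as required.
Evaluate s at k=7 and k=2: -7/26 and -1/8; difference -15/104.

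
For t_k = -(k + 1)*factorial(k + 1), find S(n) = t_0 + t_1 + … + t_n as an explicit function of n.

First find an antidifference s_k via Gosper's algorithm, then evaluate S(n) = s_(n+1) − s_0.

r(k) = (k + 2)**2/(k + 1) after simplifying.
Gosper form: A/B · C(k+1)/C(k) with A=k + 2, B=1, C=k + 1.
f must satisfy (k + 2)·f(k+1) − (1)·f(k) = k + 1.
Bound: deg f ≤ 0.
A polynomial solution: f(k) = 1.
Get s_k = R·t_k = -factorial(k + 1) with R(k) = B(k−1)f(k)/C(k) = 1/(k + 1).
Δs = -(k + 1)*factorial(k + 1), as required.
Evaluate: s_(n+1) = -factorial(n + 2); subtract s_(0) = -1 ⇒ S(n) = 1 - factorial(n + 2).

S(n) = 1 - factorial(n + 2)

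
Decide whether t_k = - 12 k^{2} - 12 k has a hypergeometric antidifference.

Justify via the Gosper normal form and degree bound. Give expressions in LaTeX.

Ratio r(k) = (k + 2)/k.
Gosper form: A/B · C(k+1)/C(k) with A=1, B=1, C=k**2 + k.
Key eq: (1)·f(k+1) = (1)·f(k) + (k**2 + k).
d = 3 from the (0,0,2) case.
Solving with deg f ≤ 3: f(k) = k*(k - 1)*(k + 1)/3.
R(k) = B(k−1)·f(k)/C(k) = (k - 1)/3; s_k = R·t_k = 4*k*(1 - k**2).
s_(k+1) − s_k = 12*k*(-k - 1) = t_k.

Yes. s_k = 4 k \left(1 - k^{2}\right).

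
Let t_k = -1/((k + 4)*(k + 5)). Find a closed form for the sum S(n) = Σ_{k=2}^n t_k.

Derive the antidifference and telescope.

Ratio r(k) = (k + 4)/(k + 6).
Gosper form: A/B · C(k+1)/C(k) with A=k + 4, B=k + 6, C=1.
Set up (k + 4)·f(k+1) − (k + 5)·f(k) − (1) = 0.
deg f ≤ 1 (via 1,1,0).
A polynomial solution: f(k) = k/4.
R(k) = B(k−1)·f(k)/C(k) = k*(k + 5)/4; s_k = R·t_k = -k/(4*k + 16).
Check: Δs_k = -1/(k**2 + 9*k + 20). ✓
Σ_(k=2)^n t_k = s_(n+1) − s_(2) = ((-n - 1)/(4*(n + 5))) − (-1/12), i.e. (1 - n)/(6*(n + 5)).

S(n) = (1 - n)/(6*(n + 5))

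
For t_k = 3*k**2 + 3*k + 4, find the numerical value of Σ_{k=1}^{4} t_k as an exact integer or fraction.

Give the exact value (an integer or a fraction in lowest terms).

Ratio r(k) = (3*k**2 + 9*k + 10)/(3*k**2 + 3*k + 4).
Normal form (A,B,C) = (1, 1, k**2 + k + 4/3).
Need (1)·f(k+1) − (1)·f(k) = k**2 + k + 4/3.
d = 3 from the (0,0,2) case.
Coefficient equations give f(k) = k*(k**2 + 3)/3.
R(k) = B(k−1)·f(k)/C(k) = k*(k**2 + 3)/(3*k**2 + 3*k + 4); s_k = R·t_k = k*(k**2 + 3).
s_(k+1) − s_k = 3*k**2 + 3*k + 4 = t_k.
Telescoping: Σ = s_(5) − s_(1) = 140 − (4) = 136.

Σ = 136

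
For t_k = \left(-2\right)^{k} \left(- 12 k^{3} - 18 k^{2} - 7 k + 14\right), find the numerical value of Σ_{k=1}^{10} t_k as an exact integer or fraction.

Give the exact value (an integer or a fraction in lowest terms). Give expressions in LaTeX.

Compute t_(k+1)/t_k: get 2*(-12*k**3 - 54*k**2 - 79*k - 23)/(12*k**3 + 18*k**2 + 7*k - 14).
Take A(k)=-2, B(k)=1, C(k)=k**3 + 3*k**2/2 + 7*k/12 - 7/6.
Set up (-2)·f(k+1) − (1)·f(k) − (k**3 + 3*k**2/2 + 7*k/12 - 7/6) = 0.
From deg A=0, deg B=0, deg C=3: d=3.
Match coefficients ⇒ f(k) = -(4*k**3 - 2*k**2 - 3*k - 4)/12.
So s_k = (B(k−1)f/C)·t_k = (-(4*k**3 - 2*k**2 - 3*k - 4)/(12*k**3 + 18*k**2 + 7*k - 14))·t_k = (-2)**k*(4*k**3 - 2*k**2 - 3*k - 4).
Verify: (-2)**k*(-12*k**3 - 18*k**2 - 7*k + 14) matches t_k.
Evaluate s at k=11 and k=1: -10332160 and 10; difference -10332170.

Σ = -10332170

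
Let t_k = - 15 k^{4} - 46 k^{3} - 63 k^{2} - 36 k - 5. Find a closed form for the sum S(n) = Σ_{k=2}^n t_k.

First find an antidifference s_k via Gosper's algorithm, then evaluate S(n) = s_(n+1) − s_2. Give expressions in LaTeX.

S(n) = - 3 n^{5} - 19 n^{4} - 49 n^{3} - 61 n^{2} - 33 n + 165

t_(k+1)/t_k = (15*k**4 + 106*k**3 + 291*k**2 + 360*k + 165)/(15*k**4 + 46*k**3 + 63*k**2 + 36*k + 5).
A = 1, B = 1, C = k**4 + 46*k**3/15 + 21*k**2/5 + 12*k/5 + 1/3.
Key eq: (1)·f(k+1) = (1)·f(k) + (k**4 + 46*k**3/15 + 21*k**2/5 + 12*k/5 + 1/3).
Degrees (0,0,4) ⇒ d ≤ 5.
Match coefficients ⇒ f(k) = k*(3*k**4 + 4*k**3 + 3*k**2 - 2*k - 3)/15.
So s_k = (B(k−1)f/C)·t_k = (k*(3*k**4 + 4*k**3 + 3*k**2 - 2*k - 3)/(15*k**4 + 46*k**3 + 63*k**2 + 36*k + 5))·t_k = k*(-3*k**4 - 4*k**3 - 3*k**2 + 2*k + 3).
Check: Δs_k = -15*k**4 - 46*k**3 - 63*k**2 - 36*k - 5. ✓
Σ_(k=2)^n t_k = s_(n+1) − s_(2) = (-3*n**5 - 19*n**4 - 49*n**3 - 61*n**2 - 33*n - 5) − (-170), i.e. -3*n**5 - 19*n**4 - 49*n**3 - 61*n**2 - 33*n + 165.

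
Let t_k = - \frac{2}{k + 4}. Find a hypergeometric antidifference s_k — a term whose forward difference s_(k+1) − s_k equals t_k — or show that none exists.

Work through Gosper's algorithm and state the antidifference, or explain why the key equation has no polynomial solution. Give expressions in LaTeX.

not Gosper-summable; s_k does not exist

Compute t_(k+1)/t_k: get (k + 4)/(k + 5).
Normal form (A,B,C) = (k + 4, k + 5, 1).
f must satisfy (k + 4)·f(k+1) − (k + 4)·f(k) = 1.
Degrees (1,1,0) ⇒ d ≤ 0.
Write f(k) = c0. Then LHS − RHS = -1, requiring -1 = 0: contradictory. No certificate.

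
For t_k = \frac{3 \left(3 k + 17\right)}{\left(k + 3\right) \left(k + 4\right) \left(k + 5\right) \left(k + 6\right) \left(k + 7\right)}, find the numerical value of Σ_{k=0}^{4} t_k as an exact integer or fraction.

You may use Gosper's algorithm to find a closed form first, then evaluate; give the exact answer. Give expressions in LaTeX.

Σ = 5/132

Step 1: r(k) = (k + 3)*(3*k + 20)/((k + 8)*(3*k + 17)).
Normal form (A,B,C) = (k + 3, k + 8, k + 17/3).
Key eq: (k + 3)·f(k+1) = (k + 7)·f(k) + (k + 17/3).
Bound: deg f ≤ 4.
Coefficient equations give f(k) = k*(k + 5)*(k**2 + 13*k + 54)/216.
Certificate R = B(k−1)f/C = k*(k + 5)*(k + 7)*(k**2 + 13*k + 54)/(72*(3*k + 17)) gives s_k = k*(k**2 + 13*k + 54)/(24*(k**3 + 13*k**2 + 54*k + 72)).
s_(k+1) − s_k = 3*(3*k + 17)/(k**5 + 25*k**4 + 245*k**3 + 1175*k**2 + 2754*k + 2520) = t_k.
Telescoping: Σ = s_(5) − s_(0) = 5/132 − (0) = 5/132.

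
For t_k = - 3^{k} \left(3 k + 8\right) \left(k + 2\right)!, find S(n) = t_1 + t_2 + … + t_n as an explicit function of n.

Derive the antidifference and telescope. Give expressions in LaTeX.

S(n) = - 3 \cdot 3^{n} \left(n + 3\right)! + 18

t_(k+1)/t_k = 3*(k + 3)*(3*k + 11)/(3*k + 8).
Gosper form: A/B · C(k+1)/C(k) with A=3*k + 9, B=1, C=k + 8/3.
Set up (3*k + 9)·f(k+1) − (1)·f(k) − (k + 8/3) = 0.
Degrees (1,0,1) ⇒ d ≤ 0.
Solve for f: f(k) = 1/3 (degree 0 ≤ 0).
Get s_k = R·t_k = -3**k*factorial(k + 2) with R(k) = B(k−1)f(k)/C(k) = 1/(3*k + 8).
Δs = -3**k*(3*k + 8)*factorial(k + 2), as required.
Σ_(k=1)^n t_k = s_(n+1) − s_(1) = (-3**(n + 1)*factorial(n + 3)) − (-18), i.e. -3*3**n*factorial(n + 3) + 18.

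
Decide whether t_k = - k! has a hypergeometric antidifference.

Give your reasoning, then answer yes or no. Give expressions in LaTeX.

No; the degree bound rules out any f.

Compute t_(k+1)/t_k: get k + 1.
Gosper form: A/B · C(k+1)/C(k) with A=k + 1, B=1, C=1.
Key eq: (k + 1)·f(k+1) = (1)·f(k) + (1).
Bound: deg f ≤ -1.
Negative degree bound (-1): no f exists, t_k not Gosper-summable.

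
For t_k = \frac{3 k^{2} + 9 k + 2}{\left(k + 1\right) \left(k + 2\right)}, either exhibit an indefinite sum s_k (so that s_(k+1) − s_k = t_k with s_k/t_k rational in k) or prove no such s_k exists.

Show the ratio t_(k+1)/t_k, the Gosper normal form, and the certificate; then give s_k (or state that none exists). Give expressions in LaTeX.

s_k = \frac{k \left(3 k - 1\right)}{k + 1}

Ratio r(k) = (k + 1)*(9*k + 3*(k + 1)**2 + 11)/((k + 3)*(3*k**2 + 9*k + 2)).
A = k + 1, B = k + 3, C = k**2 + 3*k + 2/3.
Solve (k + 1)·f(k+1) − (k + 2)·f(k) = k**2 + 3*k + 2/3.
Bound: deg f ≤ 2.
Match coefficients ⇒ f(k) = k*(3*k - 1)/3.
Certificate R = B(k−1)f/C = k*(k + 2)*(3*k - 1)/(3*k**2 + 9*k + 2) gives s_k = k*(3*k - 1)/(k + 1).
Verify: (3*k**2 + 9*k + 2)/(k**2 + 3*k + 2) matches t_k.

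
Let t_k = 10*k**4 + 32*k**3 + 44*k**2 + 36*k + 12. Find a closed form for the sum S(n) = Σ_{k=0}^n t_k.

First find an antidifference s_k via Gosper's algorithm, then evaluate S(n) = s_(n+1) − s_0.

Step 1: r(k) = (5*k**4 + 36*k**3 + 100*k**2 + 130*k + 67)/(5*k**4 + 16*k**3 + 22*k**2 + 18*k + 6).
Factor: A=1; B=1; C=k**4 + 16*k**3/5 + 22*k**2/5 + 18*k/5 + 6/5.
Solve (1)·f(k+1) − (1)·f(k) = k**4 + 16*k**3/5 + 22*k**2/5 + 18*k/5 + 6/5.
Degrees (0,0,4) ⇒ d ≤ 5.
Match coefficients ⇒ f(k) = k*(2*k**4 + 3*k**3 + 2*k**2 + 4*k + 1)/10.
Get s_k = R·t_k = k*(2*k**4 + 3*k**3 + 2*k**2 + 4*k + 1) with R(k) = B(k−1)f(k)/C(k) = k*(2*k**4 + 3*k**3 + 2*k**2 + 4*k + 1)/(2*(5*k**4 + 16*k**3 + 22*k**2 + 18*k + 6)).
Δs = 10*k**4 + 32*k**3 + 44*k**2 + 36*k + 12, as required.
Evaluate: s_(n+1) = 2*n**5 + 13*n**4 + 34*n**3 + 48*n**2 + 37*n + 12; subtract s_(0) = 0 ⇒ S(n) = 2*n**5 + 13*n**4 + 34*n**3 + 48*n**2 + 37*n + 12.

S(n) = 2*n**5 + 13*n**4 + 34*n**3 + 48*n**2 + 37*n + 12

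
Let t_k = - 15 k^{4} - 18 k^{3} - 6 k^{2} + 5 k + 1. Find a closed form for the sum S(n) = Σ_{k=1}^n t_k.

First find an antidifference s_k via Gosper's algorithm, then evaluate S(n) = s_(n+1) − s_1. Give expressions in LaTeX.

Ratio r(k) = (15*k**4 + 78*k**3 + 150*k**2 + 121*k + 33)/(15*k**4 + 18*k**3 + 6*k**2 - 5*k - 1).
Normal form (A,B,C) = (1, 1, k**4 + 6*k**3/5 + 2*k**2/5 - k/3 - 1/15).
Key eq: (1)·f(k+1) = (1)·f(k) + (k**4 + 6*k**3/5 + 2*k**2/5 - k/3 - 1/15).
Bound: deg f ≤ 5.
Coefficient equations give f(k) = k*(3*k**4 - 3*k**3 - 2*k**2 - k + 2)/15.
Certificate R = B(k−1)f/C = k*(3*k**4 - 3*k**3 - 2*k**2 - k + 2)/(15*k**4 + 18*k**3 + 6*k**2 - 5*k - 1) gives s_k = k*(-3*k**4 + 3*k**3 + 2*k**2 + k - 2).
Check: Δs_k = -15*k**4 - 18*k**3 - 6*k**2 + 5*k + 1. ✓
Evaluate: s_(n+1) = -3*n**5 - 12*n**4 - 16*n**3 - 5*n**2 + 3*n + 1; subtract s_(1) = 1 ⇒ S(n) = n*(-3*n**4 - 12*n**3 - 16*n**2 - 5*n + 3).

S(n) = n \left(- 3 n^{4} - 12 n^{3} - 16 n^{2} - 5 n + 3\right)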